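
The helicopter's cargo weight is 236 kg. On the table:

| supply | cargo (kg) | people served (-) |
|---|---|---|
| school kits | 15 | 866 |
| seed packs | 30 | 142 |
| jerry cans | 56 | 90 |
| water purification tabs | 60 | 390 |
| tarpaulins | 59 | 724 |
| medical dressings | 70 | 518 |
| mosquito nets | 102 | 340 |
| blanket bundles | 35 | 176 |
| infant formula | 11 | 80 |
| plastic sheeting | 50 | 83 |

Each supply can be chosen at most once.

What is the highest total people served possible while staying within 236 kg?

Greedy by ratio would take school kits + water purification tabs + tarpaulins + medical dressings + infant formula: 215 kg used, total 2578.
Dropping infant formula frees 11 kg; slotting in seed packs (30 kg) lifts the total to 2640 at 234 kg.
Nothing else within 236 kg beats 2640.

2640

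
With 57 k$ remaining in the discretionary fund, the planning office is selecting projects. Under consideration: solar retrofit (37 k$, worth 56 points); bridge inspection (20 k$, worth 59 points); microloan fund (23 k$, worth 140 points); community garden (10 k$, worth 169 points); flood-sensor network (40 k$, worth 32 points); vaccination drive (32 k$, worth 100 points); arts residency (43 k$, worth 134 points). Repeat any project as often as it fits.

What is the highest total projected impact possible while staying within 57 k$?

Taking 5×community garden: 50 k$ used, 845 in projected impact.
Every other selection either busts 57 k$ or fails to beat 845.

845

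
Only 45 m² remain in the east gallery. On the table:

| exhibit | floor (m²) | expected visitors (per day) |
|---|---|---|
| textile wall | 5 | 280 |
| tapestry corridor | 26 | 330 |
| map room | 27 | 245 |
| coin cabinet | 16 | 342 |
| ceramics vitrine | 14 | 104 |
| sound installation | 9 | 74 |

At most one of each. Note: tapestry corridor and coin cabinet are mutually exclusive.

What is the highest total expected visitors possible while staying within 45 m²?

800

Density check — textile wall 56.00, coin cabinet 21.38, tapestry corridor 12.69 are the best per m².
Textile wall + coin cabinet + ceramics vitrine + sound installation uses 44 of the 45 m² and totals 800.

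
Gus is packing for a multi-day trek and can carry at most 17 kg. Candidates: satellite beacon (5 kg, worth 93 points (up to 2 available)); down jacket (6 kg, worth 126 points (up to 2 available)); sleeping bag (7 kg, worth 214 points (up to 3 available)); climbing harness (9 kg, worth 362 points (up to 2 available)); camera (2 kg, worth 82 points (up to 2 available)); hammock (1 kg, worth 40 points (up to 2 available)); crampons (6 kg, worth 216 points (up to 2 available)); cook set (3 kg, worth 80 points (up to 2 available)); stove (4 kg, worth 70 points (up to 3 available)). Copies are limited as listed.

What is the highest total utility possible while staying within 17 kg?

Density check — camera 41.00, climbing harness 40.22, hammock 40.00 are the best per kg.
Filling by ratio: climbing harness + 2×camera + 2×hammock for 606, with 2 kg left unused.
The 4 kg tied up in camera and 2×hammock is better spent on crampons — total rises to 660 (17 kg).
Nothing else within 17 kg beats 660.

660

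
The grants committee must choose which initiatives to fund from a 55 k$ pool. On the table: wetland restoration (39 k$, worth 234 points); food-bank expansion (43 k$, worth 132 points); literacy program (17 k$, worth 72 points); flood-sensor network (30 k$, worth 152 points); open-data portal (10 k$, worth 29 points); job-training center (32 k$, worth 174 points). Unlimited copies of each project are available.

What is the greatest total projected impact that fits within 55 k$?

263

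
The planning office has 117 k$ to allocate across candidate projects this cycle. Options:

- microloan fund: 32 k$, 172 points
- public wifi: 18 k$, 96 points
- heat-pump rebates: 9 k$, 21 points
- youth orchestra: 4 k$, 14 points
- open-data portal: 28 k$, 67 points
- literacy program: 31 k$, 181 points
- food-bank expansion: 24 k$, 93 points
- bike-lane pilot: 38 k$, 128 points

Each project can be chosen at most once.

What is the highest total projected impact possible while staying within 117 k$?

Taking the top-ratio projects first gives microloan fund + public wifi + youth orchestra + literacy program + food-bank expansion for 556 (109 k$).
Replace youth orchestra with heat-pump rebates: the trade gains 7 net, giving 563 at 114 k$.
Next best is microloan fund + public wifi + youth orchestra + literacy program + food-bank expansion at 556 (109 k$) — short by 7.

563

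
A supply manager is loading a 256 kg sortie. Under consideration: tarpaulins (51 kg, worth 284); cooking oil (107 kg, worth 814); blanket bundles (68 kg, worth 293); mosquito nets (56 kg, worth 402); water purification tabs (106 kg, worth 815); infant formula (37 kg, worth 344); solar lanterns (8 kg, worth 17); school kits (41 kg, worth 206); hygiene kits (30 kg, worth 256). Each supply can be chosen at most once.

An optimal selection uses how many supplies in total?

Best achievable people served is 1973.
For example cooking oil + water purification tabs + infant formula achieves it, using 250 kg.
All optima have 3 supplies.

3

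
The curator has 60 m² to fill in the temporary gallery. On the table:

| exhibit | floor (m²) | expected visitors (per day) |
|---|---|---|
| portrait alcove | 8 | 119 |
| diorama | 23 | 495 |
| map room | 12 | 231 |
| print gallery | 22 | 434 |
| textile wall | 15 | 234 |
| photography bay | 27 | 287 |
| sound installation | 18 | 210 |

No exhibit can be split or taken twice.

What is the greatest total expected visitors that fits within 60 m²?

Taking the top-ratio exhibits first gives diorama + map room + print gallery for 1160 (57 m²).
Dropping map room frees 12 m²; slotting in textile wall (15 m²) lifts the total to 1163 at 60 m².

1163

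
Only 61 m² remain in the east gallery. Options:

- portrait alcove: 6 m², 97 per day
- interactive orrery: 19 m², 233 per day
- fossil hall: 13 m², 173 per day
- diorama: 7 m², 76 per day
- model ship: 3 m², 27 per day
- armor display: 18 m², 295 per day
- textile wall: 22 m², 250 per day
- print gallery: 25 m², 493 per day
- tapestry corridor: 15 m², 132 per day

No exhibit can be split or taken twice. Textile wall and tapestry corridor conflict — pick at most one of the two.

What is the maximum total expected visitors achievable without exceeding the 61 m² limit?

988

Taking fossil hall + model ship + armor display + print gallery: 59 m² used, 988 in expected visitors.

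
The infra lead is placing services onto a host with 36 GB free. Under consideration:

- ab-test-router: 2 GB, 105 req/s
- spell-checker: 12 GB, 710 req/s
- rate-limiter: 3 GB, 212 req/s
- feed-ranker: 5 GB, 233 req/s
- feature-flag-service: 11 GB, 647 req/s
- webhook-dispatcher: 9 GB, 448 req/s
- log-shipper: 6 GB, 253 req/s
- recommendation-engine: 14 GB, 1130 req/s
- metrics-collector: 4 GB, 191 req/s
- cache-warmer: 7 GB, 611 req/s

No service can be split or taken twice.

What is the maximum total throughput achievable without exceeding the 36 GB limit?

Taking spell-checker + rate-limiter + recommendation-engine + cache-warmer: 36 GB used, 2663 in throughput.
The closest alternative, rate-limiter + feature-flag-service + recommendation-engine + cache-warmer, reaches only 2600.

2663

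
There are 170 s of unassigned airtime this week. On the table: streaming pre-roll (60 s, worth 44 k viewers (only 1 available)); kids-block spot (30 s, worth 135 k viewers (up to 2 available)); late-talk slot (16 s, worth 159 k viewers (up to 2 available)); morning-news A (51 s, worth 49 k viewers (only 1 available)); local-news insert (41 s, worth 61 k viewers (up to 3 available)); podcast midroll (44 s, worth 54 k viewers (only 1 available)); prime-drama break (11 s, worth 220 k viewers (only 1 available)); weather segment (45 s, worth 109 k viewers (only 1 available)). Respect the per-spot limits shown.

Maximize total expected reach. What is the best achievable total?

917

2×kids-block spot + 2×late-talk slot + prime-drama break + weather segment uses 148 of the 170 s and totals 917.
Every other selection either busts 170 s or exceeds an availability limit or fails to beat 917.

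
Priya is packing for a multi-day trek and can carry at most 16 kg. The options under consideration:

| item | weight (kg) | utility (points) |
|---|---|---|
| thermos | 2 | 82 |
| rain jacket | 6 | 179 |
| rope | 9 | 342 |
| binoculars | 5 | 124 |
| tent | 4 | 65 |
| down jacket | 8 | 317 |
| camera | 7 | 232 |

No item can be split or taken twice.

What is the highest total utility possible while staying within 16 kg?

578

Taking thermos + rain jacket + down jacket: 16 kg used, 578 in utility.
No other feasible combination exceeds 578.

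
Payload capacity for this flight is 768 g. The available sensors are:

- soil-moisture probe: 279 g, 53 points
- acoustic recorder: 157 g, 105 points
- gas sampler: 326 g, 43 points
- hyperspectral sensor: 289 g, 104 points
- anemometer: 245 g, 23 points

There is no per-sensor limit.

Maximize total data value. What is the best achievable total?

420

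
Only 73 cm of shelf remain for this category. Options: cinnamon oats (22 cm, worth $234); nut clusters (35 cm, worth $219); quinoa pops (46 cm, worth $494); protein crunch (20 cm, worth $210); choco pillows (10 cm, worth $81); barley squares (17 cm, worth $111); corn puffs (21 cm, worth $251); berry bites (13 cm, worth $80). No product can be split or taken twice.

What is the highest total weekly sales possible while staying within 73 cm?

The ratio heuristic lands on quinoa pops + corn puffs (745) but leaves 6 cm idle.
The 46 cm tied up in quinoa pops is better spent on cinnamon oats + protein crunch + choco pillows — total rises to 776 (73 cm).

776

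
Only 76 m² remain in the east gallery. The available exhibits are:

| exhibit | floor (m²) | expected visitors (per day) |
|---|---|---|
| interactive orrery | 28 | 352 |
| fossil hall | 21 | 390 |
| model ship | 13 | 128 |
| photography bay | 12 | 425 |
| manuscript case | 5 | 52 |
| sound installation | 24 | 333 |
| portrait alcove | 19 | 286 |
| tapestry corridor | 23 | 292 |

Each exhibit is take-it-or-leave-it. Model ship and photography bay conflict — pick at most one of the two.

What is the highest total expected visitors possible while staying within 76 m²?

1434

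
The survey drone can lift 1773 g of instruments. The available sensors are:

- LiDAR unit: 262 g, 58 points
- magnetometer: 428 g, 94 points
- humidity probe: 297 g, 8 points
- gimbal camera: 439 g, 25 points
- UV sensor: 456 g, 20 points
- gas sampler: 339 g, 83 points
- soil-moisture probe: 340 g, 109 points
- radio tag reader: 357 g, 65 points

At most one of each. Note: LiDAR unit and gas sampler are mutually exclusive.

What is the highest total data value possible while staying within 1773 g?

Taking magnetometer + humidity probe + gas sampler + soil-moisture probe + radio tag reader: 1761 g used, 359 in data value.
That's the maximum — no feasible swap from here does better than 359.

359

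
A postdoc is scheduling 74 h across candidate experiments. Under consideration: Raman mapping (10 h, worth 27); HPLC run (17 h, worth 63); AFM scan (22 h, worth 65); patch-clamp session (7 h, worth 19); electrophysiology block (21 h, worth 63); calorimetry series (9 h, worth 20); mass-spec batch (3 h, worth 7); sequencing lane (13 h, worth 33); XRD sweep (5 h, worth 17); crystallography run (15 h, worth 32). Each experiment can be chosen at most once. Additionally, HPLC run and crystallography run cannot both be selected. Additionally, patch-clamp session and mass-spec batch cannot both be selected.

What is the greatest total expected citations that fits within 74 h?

Taking the top-ratio experiments first gives HPLC run + AFM scan + patch-clamp session + electrophysiology block + XRD sweep for 227 (72 h).
Dropping patch-clamp session frees 7 h; slotting in calorimetry series (9 h) lifts the total to 228 at 74 h.

228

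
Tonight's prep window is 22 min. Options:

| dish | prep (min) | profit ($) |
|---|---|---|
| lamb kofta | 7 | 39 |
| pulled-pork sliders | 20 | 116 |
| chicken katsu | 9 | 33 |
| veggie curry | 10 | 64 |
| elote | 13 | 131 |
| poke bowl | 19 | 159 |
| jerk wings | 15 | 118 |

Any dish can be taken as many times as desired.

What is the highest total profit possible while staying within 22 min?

170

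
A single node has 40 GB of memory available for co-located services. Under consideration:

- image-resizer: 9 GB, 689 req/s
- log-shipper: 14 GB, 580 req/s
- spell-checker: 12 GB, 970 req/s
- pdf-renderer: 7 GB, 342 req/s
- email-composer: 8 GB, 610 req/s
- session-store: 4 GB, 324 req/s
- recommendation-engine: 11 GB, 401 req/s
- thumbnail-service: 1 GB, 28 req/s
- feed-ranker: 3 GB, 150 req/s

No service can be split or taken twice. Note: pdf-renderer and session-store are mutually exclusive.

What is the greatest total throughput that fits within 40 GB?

Greedy by ratio would take image-resizer + spell-checker + email-composer + session-store + thumbnail-service + feed-ranker: 37 GB used, total 2771.
Replace session-store with pdf-renderer: the trade gains 18 net, giving 2789 at 40 GB.
Runner-up image-resizer + spell-checker + email-composer + session-store + thumbnail-service + feed-ranker tops out at 2771.

2789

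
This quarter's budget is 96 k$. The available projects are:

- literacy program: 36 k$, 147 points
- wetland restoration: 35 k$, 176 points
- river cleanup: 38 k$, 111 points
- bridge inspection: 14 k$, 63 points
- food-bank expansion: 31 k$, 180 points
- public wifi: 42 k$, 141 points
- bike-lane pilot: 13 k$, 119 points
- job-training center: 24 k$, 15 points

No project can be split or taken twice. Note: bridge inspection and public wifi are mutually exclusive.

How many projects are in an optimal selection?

The maximum projected impact within 96 k$ is 538.
One optimal bundle: wetland restoration + bridge inspection + food-bank expansion + bike-lane pilot (93 k$).
All optima have 4 projects.

4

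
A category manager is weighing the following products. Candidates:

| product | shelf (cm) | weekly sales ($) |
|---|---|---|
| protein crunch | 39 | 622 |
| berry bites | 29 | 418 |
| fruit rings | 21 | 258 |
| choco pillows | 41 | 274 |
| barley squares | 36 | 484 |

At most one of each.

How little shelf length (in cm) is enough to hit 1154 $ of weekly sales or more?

86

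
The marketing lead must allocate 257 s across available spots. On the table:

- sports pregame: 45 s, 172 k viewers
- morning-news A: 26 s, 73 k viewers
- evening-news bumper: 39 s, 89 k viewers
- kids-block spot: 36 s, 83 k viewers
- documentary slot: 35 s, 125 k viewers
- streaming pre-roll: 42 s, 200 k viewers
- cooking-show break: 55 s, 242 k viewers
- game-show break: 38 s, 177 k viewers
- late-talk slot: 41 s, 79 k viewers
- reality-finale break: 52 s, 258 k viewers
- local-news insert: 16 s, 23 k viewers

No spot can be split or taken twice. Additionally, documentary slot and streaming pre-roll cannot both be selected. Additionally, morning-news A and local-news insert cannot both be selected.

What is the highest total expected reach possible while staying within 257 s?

The ratio ordering already packs tightly: sports pregame + streaming pre-roll + cooking-show break + game-show break + reality-finale break + local-news insert, 248 s, 1072.
Next best is sports pregame + streaming pre-roll + cooking-show break + game-show break + reality-finale break at 1049 (232 s) — short by 23.

1072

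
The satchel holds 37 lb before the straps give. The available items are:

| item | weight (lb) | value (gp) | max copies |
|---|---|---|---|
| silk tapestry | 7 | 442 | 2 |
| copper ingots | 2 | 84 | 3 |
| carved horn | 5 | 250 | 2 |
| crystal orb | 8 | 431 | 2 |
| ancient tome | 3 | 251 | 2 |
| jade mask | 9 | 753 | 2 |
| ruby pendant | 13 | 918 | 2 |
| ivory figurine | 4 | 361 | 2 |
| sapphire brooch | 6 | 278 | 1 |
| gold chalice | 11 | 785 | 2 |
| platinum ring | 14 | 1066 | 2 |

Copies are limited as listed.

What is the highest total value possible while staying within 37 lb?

3043

Ranking by ratio (value/lb): ivory figurine 90.25, ancient tome 83.67, jade mask 83.67.
A density-first pass picks carved horn + 2×ancient tome + 2×jade mask + 2×ivory figurine — 2980 at 37 lb.
Dropping carved horn and jade mask frees 14 lb; slotting in platinum ring (14 lb) lifts the total to 3043 at 37 lb.
Every other selection either busts 37 lb or exceeds an availability limit or fails to beat 3043.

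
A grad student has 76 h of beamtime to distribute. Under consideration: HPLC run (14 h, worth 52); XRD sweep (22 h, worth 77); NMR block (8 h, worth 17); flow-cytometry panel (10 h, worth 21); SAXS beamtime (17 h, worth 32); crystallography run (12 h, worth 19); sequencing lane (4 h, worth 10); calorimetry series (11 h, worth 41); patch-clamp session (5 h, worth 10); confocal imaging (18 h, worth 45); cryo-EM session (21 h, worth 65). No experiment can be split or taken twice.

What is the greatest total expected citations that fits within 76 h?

252

The ratio heuristic lands on HPLC run + XRD sweep + sequencing lane + calorimetry series + cryo-EM session (245) but leaves 4 h idle.
The 4 h tied up in sequencing lane is better spent on NMR block — total rises to 252 (76 h).
That's the maximum — no swap from here does better than 252.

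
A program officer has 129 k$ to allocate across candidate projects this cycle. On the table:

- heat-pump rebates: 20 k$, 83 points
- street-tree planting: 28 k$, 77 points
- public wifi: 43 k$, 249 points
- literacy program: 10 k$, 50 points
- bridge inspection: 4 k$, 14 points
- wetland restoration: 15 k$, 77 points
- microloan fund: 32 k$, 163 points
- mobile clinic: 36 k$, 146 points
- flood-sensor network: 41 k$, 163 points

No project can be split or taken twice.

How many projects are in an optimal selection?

Optimal total is 636.
heat-pump rebates + public wifi + literacy program + bridge inspection + wetland restoration + microloan fund hits 636 at 124 k$.
Any selection reaching 636 contains exactly 6 projects.

6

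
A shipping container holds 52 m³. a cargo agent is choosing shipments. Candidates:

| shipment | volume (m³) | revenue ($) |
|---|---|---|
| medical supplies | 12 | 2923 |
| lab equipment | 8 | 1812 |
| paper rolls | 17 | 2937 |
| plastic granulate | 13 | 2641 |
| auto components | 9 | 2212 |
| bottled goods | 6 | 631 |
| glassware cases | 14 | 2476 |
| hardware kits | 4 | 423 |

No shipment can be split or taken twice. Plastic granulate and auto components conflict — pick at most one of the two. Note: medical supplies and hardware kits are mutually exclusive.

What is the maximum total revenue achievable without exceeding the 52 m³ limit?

Taking medical supplies + paper rolls + auto components + glassware cases: 52 m³ used, 10548 in revenue.
No other feasible combination exceeds 10548.

10548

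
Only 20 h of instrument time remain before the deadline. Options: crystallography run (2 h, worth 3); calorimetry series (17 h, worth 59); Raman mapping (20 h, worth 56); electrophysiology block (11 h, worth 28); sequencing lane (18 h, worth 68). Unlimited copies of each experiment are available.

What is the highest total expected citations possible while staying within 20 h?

71

Density check — sequencing lane 3.78, calorimetry series 3.47, Raman mapping 2.80 are the best per h.
The ratio ordering already packs tightly: crystallography run + sequencing lane, 20 h, 71.
No other feasible combination exceeds 71.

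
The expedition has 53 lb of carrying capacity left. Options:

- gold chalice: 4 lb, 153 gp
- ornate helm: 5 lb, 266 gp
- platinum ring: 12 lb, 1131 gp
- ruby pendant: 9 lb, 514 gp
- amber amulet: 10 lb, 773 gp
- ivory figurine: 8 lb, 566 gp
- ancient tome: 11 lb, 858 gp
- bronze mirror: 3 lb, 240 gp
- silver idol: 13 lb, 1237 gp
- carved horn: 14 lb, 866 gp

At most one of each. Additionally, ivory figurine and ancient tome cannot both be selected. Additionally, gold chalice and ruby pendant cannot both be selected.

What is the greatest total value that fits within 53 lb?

4392

Ranking by ratio (value/lb): silver idol 95.15, platinum ring 94.25, bronze mirror 80.00.
The ratio ordering already packs tightly: gold chalice + platinum ring + amber amulet + ancient tome + bronze mirror + silver idol, 53 lb, 4392.
Every other selection either busts 53 lb or breaks a pairing rule or fails to beat 4392.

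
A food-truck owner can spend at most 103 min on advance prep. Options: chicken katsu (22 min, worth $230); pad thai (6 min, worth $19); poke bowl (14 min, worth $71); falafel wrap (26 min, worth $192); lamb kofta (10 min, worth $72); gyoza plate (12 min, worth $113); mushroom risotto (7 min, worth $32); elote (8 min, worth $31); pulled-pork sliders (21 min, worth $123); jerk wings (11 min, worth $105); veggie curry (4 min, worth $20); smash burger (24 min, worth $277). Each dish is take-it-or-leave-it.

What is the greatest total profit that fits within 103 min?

949

Density check — smash burger 11.54, chicken katsu 10.45, jerk wings 9.55 are the best per min.
Filling by ratio: chicken katsu + falafel wrap + gyoza plate + jerk wings + veggie curry + smash burger for 937, with 4 min left unused.
Dropping veggie curry frees 4 min; slotting in mushroom risotto (7 min) lifts the total to 949 at 102 min.
That's the maximum — no swap from here does better than 949.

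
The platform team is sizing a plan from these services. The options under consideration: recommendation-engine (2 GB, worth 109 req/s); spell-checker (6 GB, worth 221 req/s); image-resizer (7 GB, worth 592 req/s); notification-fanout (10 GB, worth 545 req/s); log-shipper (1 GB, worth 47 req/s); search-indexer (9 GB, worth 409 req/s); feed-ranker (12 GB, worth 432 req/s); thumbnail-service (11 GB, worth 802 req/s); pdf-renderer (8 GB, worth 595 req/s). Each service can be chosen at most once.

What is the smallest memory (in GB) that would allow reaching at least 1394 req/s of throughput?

18

Look for the lowest-memory combination reaching 1394.
image-resizer + thumbnail-service: 1394 throughput at 18 GB.
No combination under 18 GB hits 1394.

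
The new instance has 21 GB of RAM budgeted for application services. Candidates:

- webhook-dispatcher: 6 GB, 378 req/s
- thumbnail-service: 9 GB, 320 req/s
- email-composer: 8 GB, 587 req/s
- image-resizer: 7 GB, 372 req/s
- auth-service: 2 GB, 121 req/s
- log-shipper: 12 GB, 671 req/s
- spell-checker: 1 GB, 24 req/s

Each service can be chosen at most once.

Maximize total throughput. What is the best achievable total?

1337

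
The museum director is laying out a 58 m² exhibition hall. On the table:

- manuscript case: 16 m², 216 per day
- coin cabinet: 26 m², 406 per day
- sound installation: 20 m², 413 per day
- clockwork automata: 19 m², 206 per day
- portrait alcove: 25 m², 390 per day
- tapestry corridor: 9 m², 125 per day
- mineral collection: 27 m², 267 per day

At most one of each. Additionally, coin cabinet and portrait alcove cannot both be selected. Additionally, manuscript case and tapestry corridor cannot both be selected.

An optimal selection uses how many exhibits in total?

Optimal total is 944.
For example coin cabinet + sound installation + tapestry corridor achieves it, using 55 m².
Every optimal selection uses 3 exhibits.

3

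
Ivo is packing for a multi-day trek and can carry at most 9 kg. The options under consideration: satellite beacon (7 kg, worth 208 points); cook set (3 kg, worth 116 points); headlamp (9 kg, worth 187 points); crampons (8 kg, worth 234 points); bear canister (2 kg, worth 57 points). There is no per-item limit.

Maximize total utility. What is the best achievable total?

Best packing: 3×cook set — 9 kg, 348 total.
Every other selection either busts 9 kg or fails to beat 348.

348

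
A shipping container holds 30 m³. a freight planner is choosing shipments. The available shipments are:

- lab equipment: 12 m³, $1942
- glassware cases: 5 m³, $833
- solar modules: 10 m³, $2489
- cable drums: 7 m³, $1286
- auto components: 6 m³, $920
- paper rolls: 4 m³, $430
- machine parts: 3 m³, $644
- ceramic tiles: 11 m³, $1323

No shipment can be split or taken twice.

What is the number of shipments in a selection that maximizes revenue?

Optimal total is 5908.
For example lab equipment + glassware cases + solar modules + machine parts achieves it, using 30 m³.
Every optimal selection uses 4 shipments.

4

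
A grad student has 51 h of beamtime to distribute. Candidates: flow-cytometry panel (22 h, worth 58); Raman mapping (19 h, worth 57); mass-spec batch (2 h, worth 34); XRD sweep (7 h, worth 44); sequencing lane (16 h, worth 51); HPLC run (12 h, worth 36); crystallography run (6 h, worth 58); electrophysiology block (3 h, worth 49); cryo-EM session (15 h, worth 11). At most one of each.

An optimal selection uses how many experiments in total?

6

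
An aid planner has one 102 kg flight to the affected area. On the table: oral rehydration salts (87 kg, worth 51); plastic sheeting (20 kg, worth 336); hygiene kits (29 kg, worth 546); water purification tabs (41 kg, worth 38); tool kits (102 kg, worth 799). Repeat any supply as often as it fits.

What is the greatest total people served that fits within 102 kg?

1764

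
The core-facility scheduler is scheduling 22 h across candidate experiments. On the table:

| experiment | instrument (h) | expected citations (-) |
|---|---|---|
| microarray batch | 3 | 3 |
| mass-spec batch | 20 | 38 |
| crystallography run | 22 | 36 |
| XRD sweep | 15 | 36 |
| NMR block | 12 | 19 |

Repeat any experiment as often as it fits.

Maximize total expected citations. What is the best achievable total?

By expected citations per h: XRD sweep 2.40, mass-spec batch 1.90, crystallography run 1.64, NMR block 1.58 lead.
Best packing: 2×microarray batch + XRD sweep — 21 h, 42 total.
No other feasible combination exceeds 42.

42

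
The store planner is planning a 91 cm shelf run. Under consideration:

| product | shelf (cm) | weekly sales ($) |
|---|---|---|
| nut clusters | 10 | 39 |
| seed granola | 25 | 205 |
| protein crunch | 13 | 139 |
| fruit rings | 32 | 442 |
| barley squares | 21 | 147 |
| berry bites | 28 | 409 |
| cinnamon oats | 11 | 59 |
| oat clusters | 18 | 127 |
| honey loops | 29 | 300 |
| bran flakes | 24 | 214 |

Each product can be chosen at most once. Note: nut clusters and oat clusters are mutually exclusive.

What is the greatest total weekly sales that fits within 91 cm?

Greedy by ratio would take protein crunch + fruit rings + berry bites + oat clusters: 91 cm used, total 1117.
Replace protein crunch and oat clusters with honey loops: the trade gains 34 net, giving 1151 at 89 cm.
Every other selection either busts 91 cm or breaks a pairing rule or fails to beat 1151.

1151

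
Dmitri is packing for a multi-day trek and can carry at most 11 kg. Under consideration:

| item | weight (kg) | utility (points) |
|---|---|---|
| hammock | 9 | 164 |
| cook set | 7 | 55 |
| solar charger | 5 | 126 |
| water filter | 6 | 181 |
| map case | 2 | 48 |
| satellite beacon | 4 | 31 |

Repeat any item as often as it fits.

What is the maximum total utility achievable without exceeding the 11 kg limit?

307

The ratio ordering already packs tightly: solar charger + water filter, 11 kg, 307.
No other feasible combination exceeds 307.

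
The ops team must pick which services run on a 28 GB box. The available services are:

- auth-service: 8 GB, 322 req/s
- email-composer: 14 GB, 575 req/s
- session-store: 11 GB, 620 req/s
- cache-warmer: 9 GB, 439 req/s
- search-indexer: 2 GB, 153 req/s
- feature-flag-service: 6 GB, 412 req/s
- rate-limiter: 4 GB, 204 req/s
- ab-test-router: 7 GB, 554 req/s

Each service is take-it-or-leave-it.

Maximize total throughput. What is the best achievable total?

1790

A density-first pass picks session-store + search-indexer + feature-flag-service + ab-test-router — 1739 at 26 GB.
The 2 GB tied up in search-indexer is better spent on rate-limiter — total rises to 1790 (28 GB).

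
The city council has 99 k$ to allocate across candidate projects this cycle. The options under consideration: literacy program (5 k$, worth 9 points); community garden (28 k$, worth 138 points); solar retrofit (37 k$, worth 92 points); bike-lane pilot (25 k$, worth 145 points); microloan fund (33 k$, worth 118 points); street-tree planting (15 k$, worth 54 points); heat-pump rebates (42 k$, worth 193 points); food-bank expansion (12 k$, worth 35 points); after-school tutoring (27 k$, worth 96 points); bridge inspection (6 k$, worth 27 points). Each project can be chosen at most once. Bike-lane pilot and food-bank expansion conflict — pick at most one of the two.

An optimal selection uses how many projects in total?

3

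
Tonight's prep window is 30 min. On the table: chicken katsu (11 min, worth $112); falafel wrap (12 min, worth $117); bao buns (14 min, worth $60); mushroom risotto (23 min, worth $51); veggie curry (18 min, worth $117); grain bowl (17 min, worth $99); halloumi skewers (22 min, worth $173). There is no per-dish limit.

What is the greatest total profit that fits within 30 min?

234

Density check — chicken katsu 10.18, falafel wrap 9.75, halloumi skewers 7.86 are the best per min.
Taking the top-ratio dishes first gives 2×chicken katsu for 224 (22 min).
Dropping 2×chicken katsu frees 22 min; slotting in 2×falafel wrap (24 min) lifts the total to 234 at 24 min.
The spare 6 min is too small for any remaining dish, and no exchange beats 234.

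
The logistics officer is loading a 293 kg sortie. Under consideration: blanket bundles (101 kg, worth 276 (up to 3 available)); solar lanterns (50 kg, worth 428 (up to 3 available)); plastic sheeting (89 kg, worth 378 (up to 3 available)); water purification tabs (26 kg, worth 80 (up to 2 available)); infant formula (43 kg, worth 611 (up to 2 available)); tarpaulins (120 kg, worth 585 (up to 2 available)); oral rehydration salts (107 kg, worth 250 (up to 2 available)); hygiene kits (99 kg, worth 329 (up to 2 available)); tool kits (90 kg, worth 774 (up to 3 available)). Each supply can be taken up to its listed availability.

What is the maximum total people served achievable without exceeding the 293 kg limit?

2852

Ranking by ratio (people served/kg): infant formula 14.21, tool kits 8.60, solar lanterns 8.56.
The ratio heuristic lands on water purification tabs + 2×infant formula + 2×tool kits (2850) but leaves 1 kg idle.
Dropping water purification tabs and tool kits frees 116 kg; slotting in 2×solar lanterns (100 kg) lifts the total to 2852 at 276 kg.
Every other selection either busts 293 kg or exceeds an availability limit or fails to beat 2852.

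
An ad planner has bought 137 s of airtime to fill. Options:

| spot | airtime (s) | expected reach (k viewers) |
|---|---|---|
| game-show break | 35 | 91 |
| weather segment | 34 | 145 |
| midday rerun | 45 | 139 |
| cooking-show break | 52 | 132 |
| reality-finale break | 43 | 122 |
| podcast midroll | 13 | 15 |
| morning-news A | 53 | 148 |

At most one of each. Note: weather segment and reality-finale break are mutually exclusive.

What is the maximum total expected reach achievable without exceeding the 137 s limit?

432

By expected reach per s: weather segment 4.26, midday rerun 3.09, reality-finale break 2.84, morning-news A 2.79 lead.
Taking weather segment + midday rerun + morning-news A: 132 s used, 432 in expected reach.
Runner-up weather segment + midday rerun + cooking-show break tops out at 416.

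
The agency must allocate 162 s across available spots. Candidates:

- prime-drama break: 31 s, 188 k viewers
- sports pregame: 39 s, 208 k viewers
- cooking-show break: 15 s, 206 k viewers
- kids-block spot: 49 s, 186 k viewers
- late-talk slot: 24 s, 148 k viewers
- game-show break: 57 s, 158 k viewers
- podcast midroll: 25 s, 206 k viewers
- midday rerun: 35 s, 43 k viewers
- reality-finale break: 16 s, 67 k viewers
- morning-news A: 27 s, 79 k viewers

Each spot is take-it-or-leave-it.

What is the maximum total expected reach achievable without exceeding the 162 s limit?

By expected reach per s: cooking-show break 13.73, podcast midroll 8.24, late-talk slot 6.17, prime-drama break 6.06 lead.
A density-first pass picks prime-drama break + sports pregame + cooking-show break + late-talk slot + podcast midroll + reality-finale break — 1023 at 150 s.
The 16 s tied up in reality-finale break is better spent on morning-news A — total rises to 1035 (161 s).

1035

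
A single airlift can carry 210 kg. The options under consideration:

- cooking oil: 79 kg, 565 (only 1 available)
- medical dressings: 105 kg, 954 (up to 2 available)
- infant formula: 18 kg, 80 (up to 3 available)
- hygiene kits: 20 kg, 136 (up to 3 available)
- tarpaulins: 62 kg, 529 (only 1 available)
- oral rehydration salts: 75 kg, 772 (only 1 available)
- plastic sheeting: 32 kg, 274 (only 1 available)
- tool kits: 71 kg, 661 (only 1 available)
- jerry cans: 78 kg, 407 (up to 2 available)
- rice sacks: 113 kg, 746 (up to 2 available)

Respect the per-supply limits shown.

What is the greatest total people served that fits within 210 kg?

1962

A density-first pass picks hygiene kits + oral rehydration salts + plastic sheeting + tool kits — 1843 at 198 kg.
The 52 kg tied up in hygiene kits and plastic sheeting is better spent on tarpaulins — total rises to 1962 (208 kg).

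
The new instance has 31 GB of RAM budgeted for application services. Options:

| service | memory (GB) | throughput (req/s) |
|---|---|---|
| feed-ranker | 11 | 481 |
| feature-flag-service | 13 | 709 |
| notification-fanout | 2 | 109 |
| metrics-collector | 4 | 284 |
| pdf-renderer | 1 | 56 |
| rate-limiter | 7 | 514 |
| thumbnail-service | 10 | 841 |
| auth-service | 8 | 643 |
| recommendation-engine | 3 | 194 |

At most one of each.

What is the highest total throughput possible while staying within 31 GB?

2391

By throughput per GB: thumbnail-service 84.10, auth-service 80.38, rate-limiter 73.43, metrics-collector 71.00 lead.
Filling by ratio: metrics-collector + pdf-renderer + rate-limiter + thumbnail-service + auth-service for 2338, with 1 GB left unused.
The 1 GB tied up in pdf-renderer is better spent on notification-fanout — total rises to 2391 (31 GB).
The closest alternative, notification-fanout + pdf-renderer + rate-limiter + thumbnail-service + auth-service + recommendation-engine, reaches only 2357.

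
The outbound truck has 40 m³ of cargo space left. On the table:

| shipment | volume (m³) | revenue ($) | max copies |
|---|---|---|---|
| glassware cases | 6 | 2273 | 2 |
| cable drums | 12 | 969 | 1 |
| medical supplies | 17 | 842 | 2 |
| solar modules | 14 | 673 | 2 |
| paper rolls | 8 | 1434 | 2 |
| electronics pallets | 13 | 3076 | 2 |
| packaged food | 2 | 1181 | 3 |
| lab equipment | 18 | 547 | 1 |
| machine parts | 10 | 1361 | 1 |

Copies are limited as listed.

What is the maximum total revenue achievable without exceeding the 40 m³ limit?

12599

By revenue per m³: packaged food 590.50, glassware cases 378.83, electronics pallets 236.62, paper rolls 179.25 lead.
Best packing: 2×glassware cases + paper rolls + electronics pallets + 3×packaged food — 39 m³, 12599 total.
Nothing else within 40 m³ beats 12599.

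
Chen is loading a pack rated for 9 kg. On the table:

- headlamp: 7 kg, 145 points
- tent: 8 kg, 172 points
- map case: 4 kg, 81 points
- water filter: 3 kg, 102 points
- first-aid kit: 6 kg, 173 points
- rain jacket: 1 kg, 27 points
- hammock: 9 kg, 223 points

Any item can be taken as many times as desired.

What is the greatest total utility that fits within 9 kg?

306

Taking 3×water filter: 9 kg used, 306 in utility.
No other feasible combination exceeds 306.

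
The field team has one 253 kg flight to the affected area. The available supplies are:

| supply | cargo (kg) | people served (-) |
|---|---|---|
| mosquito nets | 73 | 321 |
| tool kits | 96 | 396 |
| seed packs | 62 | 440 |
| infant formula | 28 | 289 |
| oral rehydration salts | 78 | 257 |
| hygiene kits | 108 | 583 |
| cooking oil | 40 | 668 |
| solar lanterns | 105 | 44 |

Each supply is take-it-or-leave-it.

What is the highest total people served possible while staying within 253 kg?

By people served per kg: cooking oil 16.70, infant formula 10.32, seed packs 7.10, hygiene kits 5.40 lead.
Best packing: seed packs + infant formula + hygiene kits + cooking oil — 238 kg, 1980 total.
Runner-up mosquito nets + infant formula + hygiene kits + cooking oil tops out at 1861.

1980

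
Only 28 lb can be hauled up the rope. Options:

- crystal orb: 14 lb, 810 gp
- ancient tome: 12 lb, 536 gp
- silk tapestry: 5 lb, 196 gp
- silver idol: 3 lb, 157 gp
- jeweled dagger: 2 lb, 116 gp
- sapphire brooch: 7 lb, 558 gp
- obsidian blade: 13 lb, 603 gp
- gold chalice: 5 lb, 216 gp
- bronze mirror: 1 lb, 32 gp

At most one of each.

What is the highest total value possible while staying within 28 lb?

The ratio heuristic lands on crystal orb + silver idol + jeweled dagger + sapphire brooch + bronze mirror (1673) but leaves 1 lb idle.
Dropping silver idol and bronze mirror frees 4 lb; slotting in gold chalice (5 lb) lifts the total to 1700 at 28 lb.
That's the maximum — no swap from here does better than 1700.

1700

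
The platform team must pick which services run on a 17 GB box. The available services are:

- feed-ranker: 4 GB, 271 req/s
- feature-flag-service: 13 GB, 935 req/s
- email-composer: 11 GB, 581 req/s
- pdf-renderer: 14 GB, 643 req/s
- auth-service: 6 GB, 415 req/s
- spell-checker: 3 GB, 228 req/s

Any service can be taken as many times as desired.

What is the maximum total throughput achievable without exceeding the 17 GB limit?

1226

A density-first pass picks 5×spell-checker — 1140 at 15 GB.
Replace 2×spell-checker with 2×feed-ranker: the trade gains 86 net, giving 1226 at 17 GB.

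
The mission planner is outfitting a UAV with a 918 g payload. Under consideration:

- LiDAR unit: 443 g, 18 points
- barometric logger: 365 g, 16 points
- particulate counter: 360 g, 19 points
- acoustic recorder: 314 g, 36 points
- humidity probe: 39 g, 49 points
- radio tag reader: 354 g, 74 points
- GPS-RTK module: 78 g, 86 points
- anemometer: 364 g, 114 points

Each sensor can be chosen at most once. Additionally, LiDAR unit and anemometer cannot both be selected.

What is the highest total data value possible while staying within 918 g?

By data value per g: humidity probe 1.26, GPS-RTK module 1.10, anemometer 0.31, radio tag reader 0.21 lead.
Taking humidity probe + radio tag reader + GPS-RTK module + anemometer: 835 g used, 323 in data value.

323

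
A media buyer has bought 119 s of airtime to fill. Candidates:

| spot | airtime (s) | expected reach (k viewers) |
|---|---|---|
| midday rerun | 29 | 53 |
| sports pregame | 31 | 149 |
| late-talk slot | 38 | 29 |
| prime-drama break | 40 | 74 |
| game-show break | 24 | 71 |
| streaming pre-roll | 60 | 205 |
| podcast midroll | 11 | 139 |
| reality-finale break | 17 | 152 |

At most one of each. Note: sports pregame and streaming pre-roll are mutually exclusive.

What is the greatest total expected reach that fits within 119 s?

Game-show break + streaming pre-roll + podcast midroll + reality-finale break uses 112 of the 119 s and totals 567.
Runner-up midday rerun + sports pregame + game-show break + podcast midroll + reality-finale break tops out at 564.

567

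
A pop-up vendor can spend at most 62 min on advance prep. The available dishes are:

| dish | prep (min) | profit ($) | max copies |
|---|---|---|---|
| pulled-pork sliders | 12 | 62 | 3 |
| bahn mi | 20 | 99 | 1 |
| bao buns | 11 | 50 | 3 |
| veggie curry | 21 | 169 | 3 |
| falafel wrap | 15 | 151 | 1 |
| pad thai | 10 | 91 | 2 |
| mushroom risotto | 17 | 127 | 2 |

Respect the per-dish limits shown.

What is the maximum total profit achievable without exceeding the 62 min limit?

520

Filling by ratio: veggie curry + falafel wrap + 2×pad thai for 502, with 6 min left unused.
Replace falafel wrap with veggie curry: the trade gains 18 net, giving 520 at 62 min.
Nothing else within 62 min beats 520.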